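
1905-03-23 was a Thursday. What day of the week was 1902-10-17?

Friday

Count forward from the earlier date (October 17, 1902) to the later (March 23, 1905):
October 17, 1902 → October 17, 1903: 365 days.
October 17, 1903 → October 17, 1904: 366 days (1904 is a leap year).
October 1904: 31 − 17 = 14 days remain.
Then November (30), December (31), January (31), February 1905 (28): 30 + 31 + 31 + 28 = 120 days.
March 1–23, 1905: 23 days.
Residual: 157 days.
Total: 888 days.
888 mod 7 = 6, so 6 days before Thursday is Friday.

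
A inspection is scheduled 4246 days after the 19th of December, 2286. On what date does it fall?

the 4th of August, 2298

Count 4246 days after December 19, 2286:
From December 19, 2286 to December 19, 2297: 11 years, of which 3 contain a Feb 29 — 8×365 + 3×366 = 4018 days.
December 2297: 31 − 19 = 12 days remain.
Then January (31), February 2298 (28), March (31), April (30), May (31), June (30), July (31): 31 + 28 + 31 + 30 + 31 + 30 + 31 = 212 days.
August 1–4, 2298: 4 days.
Residual: 228 days.
Total: 4246 days.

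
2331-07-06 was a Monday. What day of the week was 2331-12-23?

Wednesday

July 2331: 31 − 6 = 25 days remain.
Then August (31), September (30), October (31), November (30): 31 + 30 + 31 + 30 = 122 days.
December 1–23, 2331: 23 days.
Total: 25 + 122 + 23 = 170 days.
170 mod 7 = 2, so 2 days after Monday is Wednesday.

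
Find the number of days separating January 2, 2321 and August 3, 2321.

January 2321: 31 − 2 = 29 days remain.
Then February 2321 (28), March (31), April (30), May (31), June (30), July (31): 28 + 31 + 30 + 31 + 30 + 31 = 181 days.
August 1–3, 2321: 3 days.
Total: 29 + 181 + 3 = 213 days.

213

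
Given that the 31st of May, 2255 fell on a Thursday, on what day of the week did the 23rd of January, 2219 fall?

Count forward from the earlier date (January 23, 2219) to the later (May 31, 2255):
From January 23, 2219 to January 23, 2255: 36 years, of which 9 contain a Feb 29 — 27×365 + 9×366 = 13149 days.
January 2255: 31 − 23 = 8 days remain.
Then February 2255 (28), March (31), April (30): 28 + 31 + 30 = 89 days.
May 1–31, 2255: 31 days.
Residual: 128 days.
Total: 13277 days.
13277 mod 7 = 5, so 5 days before Thursday is Saturday.

Saturday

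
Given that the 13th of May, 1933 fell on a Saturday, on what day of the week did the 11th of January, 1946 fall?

Friday

Day-of-year of May 13, 1933: 133.
Day-of-year of January 11, 1946: 11.
1933 has 365 days, so 365 − 133 = 232 days remain in 1933.
Full years 1934–1945: 9 common + 3 leap = 9×365 + 3×366 = 4383 days.
Total: 232 + 4383 + 11 = 4626 days.
4626 mod 7 = 6, so 6 days after Saturday is Friday.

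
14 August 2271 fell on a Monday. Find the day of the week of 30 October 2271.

August 2271: 31 − 14 = 17 days remain.
Then September (30): 30 days.
October 1–30, 2271: 30 days.
Total: 17 + 30 + 30 = 77 days.
77 is a multiple of 7, so 30 October 2271 falls on the same weekday: Monday.

Monday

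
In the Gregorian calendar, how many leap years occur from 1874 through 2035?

39

Years divisible by 4: 1876, 1880, …, 2032 — 40 in all.
Of these, 1900 is divisible by 100 but not 400, so not leap.
2000 is divisible by 400, so still leap.
Leap years: 40 − 1 = 39.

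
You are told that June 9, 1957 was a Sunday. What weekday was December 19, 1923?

Count forward from the earlier date (December 19, 1923) to the later (June 9, 1957):
From December 19, 1923 to December 19, 1956: 33 years, of which 9 contain a Feb 29 — 24×365 + 9×366 = 12054 days.
December 1956: 31 − 19 = 12 days remain.
Then January (31), February 1957 (28), March (31), April (30), May (31): 31 + 28 + 31 + 30 + 31 = 151 days.
June 1–9, 1957: 9 days.
Residual: 172 days.
Total: 12226 days.
12226 mod 7 = 4, so 4 days before Sunday is Wednesday.

Wednesday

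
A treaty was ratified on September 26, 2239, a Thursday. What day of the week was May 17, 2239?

Count forward from the earlier date (May 17, 2239) to the later (September 26, 2239):
May 2239: 31 − 17 = 14 days remain.
Then June (30), July (31), August (31): 30 + 31 + 31 = 92 days.
September 1–26, 2239: 26 days.
Total: 14 + 92 + 26 = 132 days.
132 mod 7 = 6, so 6 days before Thursday is Friday.

Friday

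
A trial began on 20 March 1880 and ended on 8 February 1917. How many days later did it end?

From March 20, 1880 to March 20, 1916: 36 years, of which 8 contain a Feb 29 — 28×365 + 8×366 = 13148 days.
(1900 is not a leap year (divisible by 100 but not 400).)
March 1916: 31 − 20 = 11 days remain.
Then 10 full months totalling 306 days.
February 1–8, 1917: 8 days (1917 is not a leap year).
Residual: 325 days.
Total: 13473 days.

13473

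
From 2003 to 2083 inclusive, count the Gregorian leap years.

Years divisible by 4: 2004, 2008, …, 2080 — 20 in all.
No century exceptions apply. Count: 20.

20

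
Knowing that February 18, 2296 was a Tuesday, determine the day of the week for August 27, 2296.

February 2296: 29 − 18 = 11 days remain (2296 is a leap year, so February has 29 days).
Then March (31), April (30), May (31), June (30), July (31): 31 + 30 + 31 + 30 + 31 = 153 days.
August 1–27, 2296: 27 days.
Total: 11 + 153 + 27 = 191 days.
191 mod 7 = 2, so 2 days after Tuesday is Thursday.

Thursday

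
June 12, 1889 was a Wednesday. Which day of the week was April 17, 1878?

Count forward from the earlier date (April 17, 1878) to the later (June 12, 1889):
From April 17, 1878 to April 17, 1889: 11 years, of which 3 contain a Feb 29 — 8×365 + 3×366 = 4018 days.
April 1889: 30 − 17 = 13 days remain.
Then May (31): 31 days.
June 1–12, 1889: 12 days.
Residual: 56 days.
Total: 4074 days.
4074 is a multiple of 7, so April 17, 1878 falls on the same weekday: Wednesday.

Wednesday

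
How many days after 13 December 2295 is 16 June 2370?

27213

From December 13, 2295 to December 13, 2369: 74 years, of which 18 contain a Feb 29 — 56×365 + 18×366 = 27028 days.
(2300 is not a leap year (divisible by 100 but not 400).)
December 2369: 31 − 13 = 18 days remain.
Then January (31), February 2370 (28), March (31), April (30), May (31): 31 + 28 + 31 + 30 + 31 = 151 days.
June 1–16, 2370: 16 days.
Residual: 185 days.
Total: 27213 days.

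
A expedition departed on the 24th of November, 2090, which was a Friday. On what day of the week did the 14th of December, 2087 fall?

Count forward from the earlier date (December 14, 2087) to the later (November 24, 2090):
Day-of-year of December 14, 2087: 348.
Day-of-year of November 24, 2090: 328.
2087 has 365 days, so 365 − 348 = 17 days remain in 2087.
Full years: 2088: 366; 2089: 365. Sum = 731.
Total: 17 + 731 + 328 = 1076 days.
1076 mod 7 = 5, so 5 days before Friday is Sunday.

Sunday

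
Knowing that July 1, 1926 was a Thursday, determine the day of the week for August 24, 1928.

Day-of-year of July 1, 1926: 182.
Day-of-year of August 24, 1928: 237.
1926 has 365 days, so 365 − 182 = 183 days remain in 1926.
Full years: 1927: 365. Sum = 365.
Total: 183 + 365 + 237 = 785 days.
785 mod 7 = 1, so 1 day after Thursday is Friday.

Friday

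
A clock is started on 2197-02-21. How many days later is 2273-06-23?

From February 21, 2197 to February 21, 2273: 76 years, of which 18 contain a Feb 29 — 58×365 + 18×366 = 27758 days.
(2200 is not a leap year (divisible by 100 but not 400).)
February 2273: 28 − 21 = 7 days remain (2273 is not a leap year, so February has 28 days).
Then March (31), April (30), May (31): 31 + 30 + 31 = 92 days.
June 1–23, 2273: 23 days.
Residual: 122 days.
Total: 27880 days.

27880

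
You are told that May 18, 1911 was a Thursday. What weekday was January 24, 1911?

Count forward from the earlier date (January 24, 1911) to the later (May 18, 1911):
January 1911: 31 − 24 = 7 days remain.
Then February 1911 (28), March (31), April (30): 28 + 31 + 30 = 89 days.
May 1–18, 1911: 18 days.
Total: 7 + 89 + 18 = 114 days.
114 mod 7 = 2, so 2 days before Thursday is Tuesday.

Tuesday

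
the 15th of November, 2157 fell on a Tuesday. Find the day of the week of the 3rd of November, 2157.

Count forward from the earlier date (November 3, 2157) to the later (November 15, 2157):
Within November 2157: 15 − 3 = 12 days.
12 mod 7 = 5, so 5 days before Tuesday is Thursday.

Thursday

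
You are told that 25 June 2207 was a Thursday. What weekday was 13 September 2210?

Thursday

Day-of-year of June 25, 2207: 176.
Day-of-year of September 13, 2210: 256.
2207 has 365 days, so 365 − 176 = 189 days remain in 2207.
Full years: 2208: 366; 2209: 365. Sum = 731.
Total: 189 + 731 + 256 = 1176 days.
1176 is a multiple of 7, so 13 September 2210 falls on the same weekday: Thursday.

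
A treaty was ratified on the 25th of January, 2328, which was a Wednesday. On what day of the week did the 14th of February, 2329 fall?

January 2328: 31 − 25 = 6 days remain.
Then 12 full months totalling 366 days.
February 1–14, 2329: 14 days (2329 is not a leap year).
Total: 6 + 366 + 14 = 386 days.
386 mod 7 = 1, so 1 day after Wednesday is Thursday.

Thursday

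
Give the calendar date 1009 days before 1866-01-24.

1863-04-21

Count 1009 days before January 24, 1866:
April 21, 1863 → April 21, 1864: 366 days (1864 is a leap year).
April 21, 1864 → April 21, 1865: 365 days.
April 1865: 30 − 21 = 9 days remain.
Then May (31), June (30), July (31), August (31), September (30), October (31), November (30), December (31): 31 + 30 + 31 + 31 + 30 + 31 + 30 + 31 = 245 days.
January 1–24, 1866: 24 days.
Residual: 278 days.
Total: 1009 days.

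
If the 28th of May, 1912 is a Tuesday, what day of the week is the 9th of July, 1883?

Monday

Count forward from the earlier date (July 9, 1883) to the later (May 28, 1912):
Day-of-year of July 9, 1883: 190.
Day-of-year of May 28, 1912: 149.
1883 has 365 days, so 365 − 190 = 175 days remain in 1883.
Full years 1884–1911: 22 common + 6 leap = 22×365 + 6×366 = 10226 days.
Total: 175 + 10226 + 149 = 10550 days.
10550 mod 7 = 1, so 1 day before Tuesday is Monday.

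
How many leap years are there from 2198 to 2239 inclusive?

9

Years divisible by 4 in [2198, 2239]: 2200, 2204, 2208, 2212, 2216, 2220, 2224, 2228, 2232, 2236.
Of these, 2200 is divisible by 100 but not 400, so not leap.
Leap years: 10 − 1 = 9.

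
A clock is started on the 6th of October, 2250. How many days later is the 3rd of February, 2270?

7060

Day-of-year of October 6, 2250: 279.
Day-of-year of February 3, 2270: 34.
2250 has 365 days, so 365 − 279 = 86 days remain in 2250.
Full years 2251–2269: 14 common + 5 leap = 14×365 + 5×366 = 6940 days.
Total: 86 + 6940 + 34 = 7060 days.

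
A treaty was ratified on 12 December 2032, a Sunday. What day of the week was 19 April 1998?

Count forward from the earlier date (April 19, 1998) to the later (December 12, 2032):
From April 19, 1998 to April 19, 2032: 34 years, of which 9 contain a Feb 29 — 25×365 + 9×366 = 12419 days.
(2000 is a leap year (divisible by 400).)
April 2032: 30 − 19 = 11 days remain.
Then May (31), June (30), July (31), August (31), September (30), October (31), November (30): 31 + 30 + 31 + 31 + 30 + 31 + 30 = 214 days.
December 1–12, 2032: 12 days.
Residual: 237 days.
Total: 12656 days.
12656 is a multiple of 7, so 19 April 1998 falls on the same weekday: Sunday.

Sunday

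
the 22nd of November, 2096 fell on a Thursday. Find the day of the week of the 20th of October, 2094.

Wednesday

Count forward from the earlier date (October 20, 2094) to the later (November 22, 2096):
October 20, 2094 → October 20, 2095: 365 days.
October 20, 2095 → October 20, 2096: 366 days (2096 is a leap year).
October 2096: 31 − 20 = 11 days remain.
November 1–22, 2096: 22 days.
Residual: 33 days.
Total: 764 days.
764 mod 7 = 1, so 1 day before Thursday is Wednesday.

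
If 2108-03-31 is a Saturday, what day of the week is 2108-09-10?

Monday

March 2108: 31 − 31 = 0 days remain.
Then April (30), May (31), June (30), July (31), August (31): 30 + 31 + 30 + 31 + 31 = 153 days.
September 1–10, 2108: 10 days.
Total: 0 + 153 + 10 = 163 days.
163 mod 7 = 2, so 2 days after Saturday is Monday.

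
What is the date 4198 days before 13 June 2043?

15 December 2031

Count 4198 days before June 13, 2043:
Day-of-year of December 15, 2031: 349.
Day-of-year of June 13, 2043: 164.
2031 has 365 days, so 365 − 349 = 16 days remain in 2031.
Full years 2032–2042: 8 common + 3 leap = 8×365 + 3×366 = 4018 days.
Total: 16 + 4018 + 164 = 4198 days.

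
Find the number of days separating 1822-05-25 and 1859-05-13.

Day-of-year of May 25, 1822: 145.
Day-of-year of May 13, 1859: 133.
1822 has 365 days, so 365 − 145 = 220 days remain in 1822.
Full years 1823–1858: 27 common + 9 leap = 27×365 + 9×366 = 13149 days.
Total: 220 + 13149 + 133 = 13502 days.

13502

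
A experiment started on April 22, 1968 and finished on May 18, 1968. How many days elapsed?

26

April 1968: 30 − 22 = 8 days remain.
May 1–18, 1968: 18 days.
Total: 8 + 18 = 26 days.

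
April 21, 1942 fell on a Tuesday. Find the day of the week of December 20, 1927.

Count forward from the earlier date (December 20, 1927) to the later (April 21, 1942):
From December 20, 1927 to December 20, 1941: 14 years, of which 4 contain a Feb 29 — 10×365 + 4×366 = 5114 days.
December 1941: 31 − 20 = 11 days remain.
Then January (31), February 1942 (28), March (31): 31 + 28 + 31 = 90 days.
April 1–21, 1942: 21 days.
Residual: 122 days.
Total: 5236 days.
5236 is a multiple of 7, so December 20, 1927 falls on the same weekday: Tuesday.

Tuesday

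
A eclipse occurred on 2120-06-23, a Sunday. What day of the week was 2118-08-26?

Friday

Count forward from the earlier date (August 26, 2118) to the later (June 23, 2120):
August 26, 2118 → August 26, 2119: 365 days.
August 2119: 31 − 26 = 5 days remain.
Then 9 full months totalling 274 days.
June 1–23, 2120: 23 days.
Residual: 302 days.
Total: 667 days.
667 mod 7 = 2, so 2 days before Sunday is Friday.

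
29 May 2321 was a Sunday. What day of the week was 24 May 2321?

Tuesday

Count forward from the earlier date (May 24, 2321) to the later (May 29, 2321):
Within May 2321: 29 − 24 = 5 days.
5 mod 7 = 5, so 5 days before Sunday is Tuesday.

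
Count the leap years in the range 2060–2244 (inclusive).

45

Years divisible by 4: 2060, 2064, …, 2244 — 47 in all.
Of these, 2100, 2200 are divisible by 100 but not 400, so not leap.
Leap years: 47 − 2 = 45.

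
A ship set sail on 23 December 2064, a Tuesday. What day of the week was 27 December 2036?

Saturday

Count forward from the earlier date (December 27, 2036) to the later (December 23, 2064):
Day-of-year of December 27, 2036: 362.
Day-of-year of December 23, 2064: 358.
2036 has 366 days, so 366 − 362 = 4 days remain in 2036.
Full years 2037–2063: 21 common + 6 leap = 21×365 + 6×366 = 9861 days.
Total: 4 + 9861 + 358 = 10223 days.
10223 mod 7 = 3, so 3 days before Tuesday is Saturday.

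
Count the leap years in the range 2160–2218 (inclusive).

Years divisible by 4: 2160, 2164, …, 2216 — 15 in all.
Of these, 2200 is divisible by 100 but not 400, so not leap.
Leap years: 15 − 1 = 14.

14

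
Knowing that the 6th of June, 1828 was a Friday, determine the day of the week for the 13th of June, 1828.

Friday

Within June 1828: 13 − 6 = 7 days.
7 is a multiple of 7, so the 13th of June, 1828 falls on the same weekday: Friday.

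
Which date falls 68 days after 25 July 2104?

1 October 2104

Count 68 days after July 25, 2104:
July 2104: 31 − 25 = 6 days remain.
Then August (31), September (30): 31 + 30 = 61 days.
October 1, 2104: 1 day.
Total: 6 + 61 + 1 = 68 days.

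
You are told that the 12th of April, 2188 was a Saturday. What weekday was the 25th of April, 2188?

Within April 2188: 25 − 12 = 13 days.
13 mod 7 = 6, so 6 days after Saturday is Friday.

Friday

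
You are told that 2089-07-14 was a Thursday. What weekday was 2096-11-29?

From July 14, 2089 to July 14, 2096: 7 years, of which 2 contain a Feb 29 — 5×365 + 2×366 = 2557 days.
July 2096: 31 − 14 = 17 days remain.
Then August (31), September (30), October (31): 31 + 30 + 31 = 92 days.
November 1–29, 2096: 29 days.
Residual: 138 days.
Total: 2695 days.
2695 is a multiple of 7, so 2096-11-29 falls on the same weekday: Thursday.

Thursday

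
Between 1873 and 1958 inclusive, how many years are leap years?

Years divisible by 4: 1876, 1880, …, 1956 — 21 in all.
Of these, 1900 is divisible by 100 but not 400, so not leap.
Leap years: 21 − 1 = 20.

20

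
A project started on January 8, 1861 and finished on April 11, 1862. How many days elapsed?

January 1861: 31 − 8 = 23 days remain.
Then 14 full months totalling 424 days.
April 1–11, 1862: 11 days.
Total: 23 + 424 + 11 = 458 days.

458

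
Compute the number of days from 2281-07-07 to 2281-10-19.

July 2281: 31 − 7 = 24 days remain.
Then August (31), September (30): 31 + 30 = 61 days.
October 1–19, 2281: 19 days.
Total: 24 + 61 + 19 = 104 days.

104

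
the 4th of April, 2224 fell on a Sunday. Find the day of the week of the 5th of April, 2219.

Count forward from the earlier date (April 5, 2219) to the later (April 4, 2224):
April 5, 2219 → April 5, 2220: 366 days (2220 is a leap year).
April 5, 2220 → April 5, 2221: 365 days.
April 5, 2221 → April 5, 2222: 365 days.
April 5, 2222 → April 5, 2223: 365 days.
April 2223: 30 − 5 = 25 days remain.
Then 11 full months totalling 336 days.
April 1–4, 2224: 4 days.
Residual: 365 days.
Total: 1826 days.
1826 mod 7 = 6, so 6 days before Sunday is Monday.

Monday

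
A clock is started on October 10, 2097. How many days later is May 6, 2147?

18104

Day-of-year of October 10, 2097: 283.
Day-of-year of May 6, 2147: 126.
2097 has 365 days, so 365 − 283 = 82 days remain in 2097.
Full years 2098–2146: 38 common + 11 leap = 38×365 + 11×366 = 17896 days.
Total: 82 + 17896 + 126 = 18104 days.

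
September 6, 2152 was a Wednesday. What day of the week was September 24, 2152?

Sunday

Within September 2152: 24 − 6 = 18 days.
18 mod 7 = 4, so 4 days after Wednesday is Sunday.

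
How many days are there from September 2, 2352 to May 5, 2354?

610

Day-of-year of September 2, 2352: 246.
Day-of-year of May 5, 2354: 125.
2352 has 366 days, so 366 − 246 = 120 days remain in 2352.
Full years: 2353: 365. Sum = 365.
Total: 120 + 365 + 125 = 610 days.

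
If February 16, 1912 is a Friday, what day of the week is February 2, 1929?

Saturday

From February 16, 1912 to February 16, 1928: 16 years, of which 4 contain a Feb 29 — 12×365 + 4×366 = 5844 days.
February 1928: 29 − 16 = 13 days remain (1928 is a leap year, so February has 29 days).
Then 11 full months totalling 337 days.
February 1–2, 1929: 2 days (1929 is not a leap year).
Residual: 352 days.
Total: 6196 days.
6196 mod 7 = 1, so 1 day after Friday is Saturday.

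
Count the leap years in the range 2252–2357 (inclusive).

26

Years divisible by 4: 2252, 2256, …, 2356 — 27 in all.
Of these, 2300 is divisible by 100 but not 400, so not leap.
Leap years: 27 − 1 = 26.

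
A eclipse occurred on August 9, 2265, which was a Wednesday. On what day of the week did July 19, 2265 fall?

Count forward from the earlier date (July 19, 2265) to the later (August 9, 2265):
July 2265: 31 − 19 = 12 days remain.
August 1–9, 2265: 9 days.
Total: 12 + 9 = 21 days.
21 is a multiple of 7, so July 19, 2265 falls on the same weekday: Wednesday.

Wednesday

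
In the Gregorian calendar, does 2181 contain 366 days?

No

2181 is not a leap year.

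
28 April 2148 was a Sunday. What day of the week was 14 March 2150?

Saturday

April 28, 2148 → April 28, 2149: 365 days.
April 2149: 30 − 28 = 2 days remain.
Then 10 full months totalling 304 days.
March 1–14, 2150: 14 days.
Residual: 320 days.
Total: 685 days.
685 mod 7 = 6, so 6 days after Sunday is Saturday.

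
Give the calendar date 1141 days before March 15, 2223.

January 29, 2220

Count 1141 days before March 15, 2223:
January 29, 2220 → January 29, 2221: 366 days (2220 is a leap year).
January 29, 2221 → January 29, 2222: 365 days.
January 29, 2222 → January 29, 2223: 365 days.
January 2223: 31 − 29 = 2 days remain.
Then February 2223 (28): 28 days.
March 1–15, 2223: 15 days.
Residual: 45 days.
Total: 1141 days.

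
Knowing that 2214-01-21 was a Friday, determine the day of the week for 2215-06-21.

January 2214: 31 − 21 = 10 days remain.
Then 16 full months totalling 485 days.
June 1–21, 2215: 21 days.
Total: 10 + 485 + 21 = 516 days.
516 mod 7 = 5, so 5 days after Friday is Wednesday.

Wednesday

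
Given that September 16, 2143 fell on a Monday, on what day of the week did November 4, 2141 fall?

Count forward from the earlier date (November 4, 2141) to the later (September 16, 2143):
November 2141: 30 − 4 = 26 days remain.
Then 21 full months totalling 639 days.
September 1–16, 2143: 16 days.
Total: 26 + 639 + 16 = 681 days.
681 mod 7 = 2, so 2 days before Monday is Saturday.

Saturday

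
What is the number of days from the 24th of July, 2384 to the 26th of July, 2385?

367

July 24, 2384 → July 24, 2385: 365 days.
Within July 2385: 26 − 24 = 2 days.
Total: 367 days.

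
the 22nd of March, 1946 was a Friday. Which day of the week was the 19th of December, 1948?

Sunday

March 22, 1946 → March 22, 1947: 365 days.
March 22, 1947 → March 22, 1948: 366 days (1948 is a leap year).
March 1948: 31 − 22 = 9 days remain.
Then April (30), May (31), June (30), July (31), August (31), September (30), October (31), November (30): 30 + 31 + 30 + 31 + 31 + 30 + 31 + 30 = 244 days.
December 1–19, 1948: 19 days.
Residual: 272 days.
Total: 1003 days.
1003 mod 7 = 2, so 2 days after Friday is Sunday.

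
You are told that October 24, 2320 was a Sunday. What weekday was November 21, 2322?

October 2320: 31 − 24 = 7 days remain.
Then 24 full months totalling 730 days.
November 1–21, 2322: 21 days.
Total: 7 + 730 + 21 = 758 days.
758 mod 7 = 2, so 2 days after Sunday is Tuesday.

Tuesday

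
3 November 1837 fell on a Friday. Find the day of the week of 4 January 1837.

Wednesday

Count forward from the earlier date (January 4, 1837) to the later (November 3, 1837):
January 1837: 31 − 4 = 27 days remain.
Then 9 full months totalling 273 days.
November 1–3, 1837: 3 days.
Total: 27 + 273 + 3 = 303 days.
303 mod 7 = 2, so 2 days before Friday is Wednesday.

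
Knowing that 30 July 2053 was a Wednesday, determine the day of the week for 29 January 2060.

Thursday

Day-of-year of July 30, 2053: 211.
Day-of-year of January 29, 2060: 29.
2053 has 365 days, so 365 − 211 = 154 days remain in 2053.
Full years: 2054: 365; 2055: 365; 2056: 366; 2057: 365; 2058: 365; 2059: 365. Sum = 2191.
Total: 154 + 2191 + 29 = 2374 days.
2374 mod 7 = 1, so 1 day after Wednesday is Thursday.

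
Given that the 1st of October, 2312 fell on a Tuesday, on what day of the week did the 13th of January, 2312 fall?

Saturday

Count forward from the earlier date (January 13, 2312) to the later (October 1, 2312):
January 2312: 31 − 13 = 18 days remain.
Then February 2312 (29), March (31), April (30), May (31), June (30), July (31), August (31), September (30): 29 + 31 + 30 + 31 + 30 + 31 + 31 + 30 = 243 days.
October 1, 2312: 1 day.
Total: 18 + 243 + 1 = 262 days.
262 mod 7 = 3, so 3 days before Tuesday is Saturday.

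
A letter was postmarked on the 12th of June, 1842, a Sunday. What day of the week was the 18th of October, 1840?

Count forward from the earlier date (October 18, 1840) to the later (June 12, 1842):
October 1840: 31 − 18 = 13 days remain.
Then 19 full months totalling 577 days.
June 1–12, 1842: 12 days.
Total: 13 + 577 + 12 = 602 days.
602 is a multiple of 7, so the 18th of October, 1840 falls on the same weekday: Sunday.

Sunday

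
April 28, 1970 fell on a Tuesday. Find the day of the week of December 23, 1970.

April 1970: 30 − 28 = 2 days remain.
Then May (31), June (30), July (31), August (31), September (30), October (31), November (30): 31 + 30 + 31 + 31 + 30 + 31 + 30 = 214 days.
December 1–23, 1970: 23 days.
Total: 2 + 214 + 23 = 239 days.
239 mod 7 = 1, so 1 day after Tuesday is Wednesday.

Wednesday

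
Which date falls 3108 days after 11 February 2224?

15 August 2232

Count 3108 days after February 11, 2224:
From February 11, 2224 to February 11, 2232: 8 years, of which 2 contain a Feb 29 — 6×365 + 2×366 = 2922 days.
February 2232: 29 − 11 = 18 days remain (2232 is a leap year, so February has 29 days).
Then March (31), April (30), May (31), June (30), July (31): 31 + 30 + 31 + 30 + 31 = 153 days.
August 1–15, 2232: 15 days.
Residual: 186 days.
Total: 3108 days.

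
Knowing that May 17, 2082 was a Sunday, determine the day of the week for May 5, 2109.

Sunday

Day-of-year of May 17, 2082: 137.
Day-of-year of May 5, 2109: 125.
2082 has 365 days, so 365 − 137 = 228 days remain in 2082.
Full years 2083–2108: 20 common + 6 leap = 20×365 + 6×366 = 9496 days.
Total: 228 + 9496 + 125 = 9849 days.
9849 is a multiple of 7, so May 5, 2109 falls on the same weekday: Sunday.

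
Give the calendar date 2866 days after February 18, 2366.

December 24, 2373

Count 2866 days after February 18, 2366:
Day-of-year of February 18, 2366: 49.
Day-of-year of December 24, 2373: 358.
2366 has 365 days, so 365 − 49 = 316 days remain in 2366.
Full years: 2367: 365; 2368: 366; 2369: 365; 2370: 365; 2371: 365; 2372: 366. Sum = 2192.
Total: 316 + 2192 + 358 = 2866 days.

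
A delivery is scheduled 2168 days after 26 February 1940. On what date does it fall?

2 February 1946

Count 2168 days after February 26, 1940:
Day-of-year of February 26, 1940: 57.
Day-of-year of February 2, 1946: 33.
1940 has 366 days, so 366 − 57 = 309 days remain in 1940.
Full years: 1941: 365; 1942: 365; 1943: 365; 1944: 366; 1945: 365. Sum = 1826.
Total: 309 + 1826 + 33 = 2168 days.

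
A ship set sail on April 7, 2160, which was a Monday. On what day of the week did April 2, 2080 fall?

Tuesday

Count forward from the earlier date (April 2, 2080) to the later (April 7, 2160):
From April 2, 2080 to April 2, 2160: 80 years, of which 19 contain a Feb 29 — 61×365 + 19×366 = 29219 days.
(2100 is not a leap year (divisible by 100 but not 400).)
Within April 2160: 7 − 2 = 5 days.
Total: 29224 days.
29224 mod 7 = 6, so 6 days before Monday is Tuesday.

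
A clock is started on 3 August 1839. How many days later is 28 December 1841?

878

August 3, 1839 → August 3, 1840: 366 days (1840 is a leap year).
August 3, 1840 → August 3, 1841: 365 days.
August 1841: 31 − 3 = 28 days remain.
Then September (30), October (31), November (30): 30 + 31 + 30 = 91 days.
December 1–28, 1841: 28 days.
Residual: 147 days.
Total: 878 days.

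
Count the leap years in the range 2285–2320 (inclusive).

Years divisible by 4 in [2285, 2320]: 2288, 2292, 2296, 2300, 2304, 2308, 2312, 2316, 2320.
Of these, 2300 is divisible by 100 but not 400, so not leap.
Leap years: 9 − 1 = 8.

8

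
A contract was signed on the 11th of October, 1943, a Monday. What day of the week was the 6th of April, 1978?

From October 11, 1943 to October 11, 1977: 34 years, of which 9 contain a Feb 29 — 25×365 + 9×366 = 12419 days.
October 1977: 31 − 11 = 20 days remain.
Then November (30), December (31), January (31), February 1978 (28), March (31): 30 + 31 + 31 + 28 + 31 = 151 days.
April 1–6, 1978: 6 days.
Residual: 177 days.
Total: 12596 days.
12596 mod 7 = 3, so 3 days after Monday is Thursday.

Thursday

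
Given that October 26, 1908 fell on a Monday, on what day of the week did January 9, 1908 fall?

Thursday

Count forward from the earlier date (January 9, 1908) to the later (October 26, 1908):
January 1908: 31 − 9 = 22 days remain.
Then February 1908 (29), March (31), April (30), May (31), June (30), July (31), August (31), September (30): 29 + 31 + 30 + 31 + 30 + 31 + 31 + 30 = 243 days.
October 1–26, 1908: 26 days.
Total: 22 + 243 + 26 = 291 days.
291 mod 7 = 4, so 4 days before Monday is Thursday.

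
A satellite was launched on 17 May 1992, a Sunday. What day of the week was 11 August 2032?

Day-of-year of May 17, 1992: 138.
Day-of-year of August 11, 2032: 224.
1992 has 366 days, so 366 − 138 = 228 days remain in 1992.
Full years 1993–2031: 30 common + 9 leap = 30×365 + 9×366 = 14244 days.
Total: 228 + 14244 + 224 = 14696 days.
14696 mod 7 = 3, so 3 days after Sunday is Wednesday.

Wednesday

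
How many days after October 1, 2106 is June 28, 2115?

From October 1, 2106 to October 1, 2114: 8 years, of which 2 contain a Feb 29 — 6×365 + 2×366 = 2922 days.
October 2114: 31 − 1 = 30 days remain.
Then November (30), December (31), January (31), February 2115 (28), March (31), April (30), May (31): 30 + 31 + 31 + 28 + 31 + 30 + 31 = 212 days.
June 1–28, 2115: 28 days.
Residual: 270 days.
Total: 3192 days.

3192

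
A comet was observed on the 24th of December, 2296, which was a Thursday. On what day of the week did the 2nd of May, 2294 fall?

Wednesday

Count forward from the earlier date (May 2, 2294) to the later (December 24, 2296):
May 2294: 31 − 2 = 29 days remain.
Then 30 full months totalling 914 days.
December 1–24, 2296: 24 days.
Total: 29 + 914 + 24 = 967 days.
967 mod 7 = 1, so 1 day before Thursday is Wednesday.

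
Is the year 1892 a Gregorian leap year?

Yes

1892 is a leap year.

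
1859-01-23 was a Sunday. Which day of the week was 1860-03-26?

January 1859: 31 − 23 = 8 days remain.
Then 13 full months totalling 394 days.
March 1–26, 1860: 26 days.
Total: 8 + 394 + 26 = 428 days.
428 mod 7 = 1, so 1 day after Sunday is Monday.

Monday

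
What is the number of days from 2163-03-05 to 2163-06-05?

March 2163: 31 − 5 = 26 days remain.
Then April (30), May (31): 30 + 31 = 61 days.
June 1–5, 2163: 5 days.
Total: 26 + 61 + 5 = 92 days.

92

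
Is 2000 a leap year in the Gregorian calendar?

2000 is a leap year (divisible by 400).

Yes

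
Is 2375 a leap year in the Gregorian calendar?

No

2375 is not a leap year.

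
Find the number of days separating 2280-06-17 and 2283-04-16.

1033

Day-of-year of June 17, 2280: 169.
Day-of-year of April 16, 2283: 106.
2280 has 366 days, so 366 − 169 = 197 days remain in 2280.
Full years: 2281: 365; 2282: 365. Sum = 730.
Total: 197 + 730 + 106 = 1033 days.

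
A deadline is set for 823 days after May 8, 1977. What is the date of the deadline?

August 9, 1979

Count 823 days after May 8, 1977:
May 1977: 31 − 8 = 23 days remain.
Then 26 full months totalling 791 days.
August 1–9, 1979: 9 days.
Total: 23 + 791 + 9 = 823 days.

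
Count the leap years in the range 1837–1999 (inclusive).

39

Years divisible by 4: 1840, 1844, …, 1996 — 40 in all.
Of these, 1900 is divisible by 100 but not 400, so not leap.
Leap years: 40 − 1 = 39.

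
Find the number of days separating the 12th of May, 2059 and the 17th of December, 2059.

May 2059: 31 − 12 = 19 days remain.
Then June (30), July (31), August (31), September (30), October (31), November (30): 30 + 31 + 31 + 30 + 31 + 30 = 183 days.
December 1–17, 2059: 17 days.
Total: 19 + 183 + 17 = 219 days.

219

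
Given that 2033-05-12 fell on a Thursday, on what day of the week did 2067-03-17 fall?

Thursday

From May 12, 2033 to May 12, 2066: 33 years, of which 8 contain a Feb 29 — 25×365 + 8×366 = 12053 days.
May 2066: 31 − 12 = 19 days remain.
Then 9 full months totalling 273 days.
March 1–17, 2067: 17 days.
Residual: 309 days.
Total: 12362 days.
12362 is a multiple of 7, so 2067-03-17 falls on the same weekday: Thursday.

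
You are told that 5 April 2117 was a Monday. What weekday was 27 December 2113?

Wednesday

Count forward from the earlier date (December 27, 2113) to the later (April 5, 2117):
Day-of-year of December 27, 2113: 361.
Day-of-year of April 5, 2117: 95.
2113 has 365 days, so 365 − 361 = 4 days remain in 2113.
Full years: 2114: 365; 2115: 365; 2116: 366. Sum = 1096.
Total: 4 + 1096 + 95 = 1195 days.
1195 mod 7 = 5, so 5 days before Monday is Wednesday.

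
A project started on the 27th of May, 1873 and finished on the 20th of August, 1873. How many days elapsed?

85

May 1873: 31 − 27 = 4 days remain.
Then June (30), July (31): 30 + 31 = 61 days.
August 1–20, 1873: 20 days.
Total: 4 + 61 + 20 = 85 days.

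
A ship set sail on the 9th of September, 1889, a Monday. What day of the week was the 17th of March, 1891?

Tuesday

Day-of-year of September 9, 1889: 252.
Day-of-year of March 17, 1891: 76.
1889 has 365 days, so 365 − 252 = 113 days remain in 1889.
Full years: 1890: 365. Sum = 365.
Total: 113 + 365 + 76 = 554 days.
554 mod 7 = 1, so 1 day after Monday is Tuesday.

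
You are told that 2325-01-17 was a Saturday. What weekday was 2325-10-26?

Monday

January 2325: 31 − 17 = 14 days remain.
Then February 2325 (28), March (31), April (30), May (31), June (30), July (31), August (31), September (30): 28 + 31 + 30 + 31 + 30 + 31 + 31 + 30 = 242 days.
October 1–26, 2325: 26 days.
Total: 14 + 242 + 26 = 282 days.
282 mod 7 = 2, so 2 days after Saturday is Monday.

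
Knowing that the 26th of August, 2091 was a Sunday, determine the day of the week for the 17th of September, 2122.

Thursday

From August 26, 2091 to August 26, 2122: 31 years, of which 7 contain a Feb 29 — 24×365 + 7×366 = 11322 days.
(2100 is not a leap year (divisible by 100 but not 400).)
August 2122: 31 − 26 = 5 days remain.
September 1–17, 2122: 17 days.
Residual: 22 days.
Total: 11344 days.
11344 mod 7 = 4, so 4 days after Sunday is Thursday.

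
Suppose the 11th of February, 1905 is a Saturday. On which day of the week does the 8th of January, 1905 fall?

Count forward from the earlier date (January 8, 1905) to the later (February 11, 1905):
January 1905: 31 − 8 = 23 days remain.
February 1–11, 1905: 11 days (1905 is not a leap year).
Total: 23 + 11 = 34 days.
34 mod 7 = 6, so 6 days before Saturday is Sunday.

Sunday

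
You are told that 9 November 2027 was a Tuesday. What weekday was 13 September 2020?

Count forward from the earlier date (September 13, 2020) to the later (November 9, 2027):
Day-of-year of September 13, 2020: 257.
Day-of-year of November 9, 2027: 313.
2020 has 366 days, so 366 − 257 = 109 days remain in 2020.
Full years: 2021: 365; 2022: 365; 2023: 365; 2024: 366; 2025: 365; 2026: 365. Sum = 2191.
Total: 109 + 2191 + 313 = 2613 days.
2613 mod 7 = 2, so 2 days before Tuesday is Sunday.

Sunday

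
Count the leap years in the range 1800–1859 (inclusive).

Years divisible by 4: 1800, 1804, …, 1856 — 15 in all.
Of these, 1800 is divisible by 100 but not 400, so not leap.
Leap years: 15 − 1 = 14.

14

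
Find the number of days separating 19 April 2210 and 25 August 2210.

128

April 2210: 30 − 19 = 11 days remain.
Then May (31), June (30), July (31): 31 + 30 + 31 = 92 days.
August 1–25, 2210: 25 days.
Total: 11 + 92 + 25 = 128 days.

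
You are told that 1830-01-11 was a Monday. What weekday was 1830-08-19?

January 1830: 31 − 11 = 20 days remain.
Then February 1830 (28), March (31), April (30), May (31), June (30), July (31): 28 + 31 + 30 + 31 + 30 + 31 = 181 days.
August 1–19, 1830: 19 days.
Total: 20 + 181 + 19 = 220 days.
220 mod 7 = 3, so 3 days after Monday is Thursday.

Thursday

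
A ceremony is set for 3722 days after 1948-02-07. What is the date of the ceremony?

1958-04-17

Count 3722 days after February 7, 1948:
Day-of-year of February 7, 1948: 38.
Day-of-year of April 17, 1958: 107.
1948 has 366 days, so 366 − 38 = 328 days remain in 1948.
Full years 1949–1957: 7 common + 2 leap = 7×365 + 2×366 = 3287 days.
Total: 328 + 3287 + 107 = 3722 days.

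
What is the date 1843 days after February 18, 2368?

March 6, 2373

Count 1843 days after February 18, 2368:
Day-of-year of February 18, 2368: 49.
Day-of-year of March 6, 2373: 65.
2368 has 366 days, so 366 − 49 = 317 days remain in 2368.
Full years: 2369: 365; 2370: 365; 2371: 365; 2372: 366. Sum = 1461.
Total: 317 + 1461 + 65 = 1843 days.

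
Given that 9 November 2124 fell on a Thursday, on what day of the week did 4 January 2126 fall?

Friday

November 2124: 30 − 9 = 21 days remain.
Then 13 full months totalling 396 days.
January 1–4, 2126: 4 days.
Total: 21 + 396 + 4 = 421 days.
421 mod 7 = 1, so 1 day after Thursday is Friday.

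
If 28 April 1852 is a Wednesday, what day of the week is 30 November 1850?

Saturday

Count forward from the earlier date (November 30, 1850) to the later (April 28, 1852):
November 1850: 30 − 30 = 0 days remain.
Then 16 full months totalling 487 days.
April 1–28, 1852: 28 days.
Total: 0 + 487 + 28 = 515 days.
515 mod 7 = 4, so 4 days before Wednesday is Saturday.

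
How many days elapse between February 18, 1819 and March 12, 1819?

February 1819: 28 − 18 = 10 days remain (1819 is not a leap year, so February has 28 days).
March 1–12, 1819: 12 days.
Total: 10 + 12 = 22 days.

22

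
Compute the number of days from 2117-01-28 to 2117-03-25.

January 2117: 31 − 28 = 3 days remain.
Then February 2117 (28): 28 days.
March 1–25, 2117: 25 days.
Total: 3 + 28 + 25 = 56 days.

56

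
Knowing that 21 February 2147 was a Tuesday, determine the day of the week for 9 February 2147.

Count forward from the earlier date (February 9, 2147) to the later (February 21, 2147):
Within February 2147: 21 − 9 = 12 days.
12 mod 7 = 5, so 5 days before Tuesday is Thursday.

Thursday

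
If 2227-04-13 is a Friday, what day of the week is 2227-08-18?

Saturday

April 2227: 30 − 13 = 17 days remain.
Then May (31), June (30), July (31): 31 + 30 + 31 = 92 days.
August 1–18, 2227: 18 days.
Total: 17 + 92 + 18 = 127 days.
127 mod 7 = 1, so 1 day after Friday is Saturday.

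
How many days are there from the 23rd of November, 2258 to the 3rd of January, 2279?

7346

From November 23, 2258 to November 23, 2278: 20 years, of which 5 contain a Feb 29 — 15×365 + 5×366 = 7305 days.
November 2278: 30 − 23 = 7 days remain.
Then December (31): 31 days.
January 1–3, 2279: 3 days.
Residual: 41 days.
Total: 7346 days.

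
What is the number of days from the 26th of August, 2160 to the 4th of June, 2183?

From August 26, 2160 to August 26, 2182: 22 years, of which 5 contain a Feb 29 — 17×365 + 5×366 = 8035 days.
August 2182: 31 − 26 = 5 days remain.
Then 9 full months totalling 273 days.
June 1–4, 2183: 4 days.
Residual: 282 days.
Total: 8317 days.

8317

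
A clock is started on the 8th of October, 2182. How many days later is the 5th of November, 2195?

Day-of-year of October 8, 2182: 281.
Day-of-year of November 5, 2195: 309.
2182 has 365 days, so 365 − 281 = 84 days remain in 2182.
Full years 2183–2194: 9 common + 3 leap = 9×365 + 3×366 = 4383 days.
Total: 84 + 4383 + 309 = 4776 days.

4776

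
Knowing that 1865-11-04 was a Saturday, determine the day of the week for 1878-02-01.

Friday

Day-of-year of November 4, 1865: 308.
Day-of-year of February 1, 1878: 32.
1865 has 365 days, so 365 − 308 = 57 days remain in 1865.
Full years 1866–1877: 9 common + 3 leap = 9×365 + 3×366 = 4383 days.
Total: 57 + 4383 + 32 = 4472 days.
4472 mod 7 = 6, so 6 days after Saturday is Friday.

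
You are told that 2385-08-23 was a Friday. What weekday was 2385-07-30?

Count forward from the earlier date (July 30, 2385) to the later (August 23, 2385):
July 2385: 31 − 30 = 1 day remains.
August 1–23, 2385: 23 days.
Total: 1 + 23 = 24 days.
24 mod 7 = 3, so 3 days before Friday is Tuesday.

Tuesday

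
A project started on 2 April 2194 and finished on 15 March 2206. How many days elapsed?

Day-of-year of April 2, 2194: 92.
Day-of-year of March 15, 2206: 74.
2194 has 365 days, so 365 − 92 = 273 days remain in 2194.
Full years 2195–2205: 9 common + 2 leap = 9×365 + 2×366 = 4017 days.
Total: 273 + 4017 + 74 = 4364 days.

4364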